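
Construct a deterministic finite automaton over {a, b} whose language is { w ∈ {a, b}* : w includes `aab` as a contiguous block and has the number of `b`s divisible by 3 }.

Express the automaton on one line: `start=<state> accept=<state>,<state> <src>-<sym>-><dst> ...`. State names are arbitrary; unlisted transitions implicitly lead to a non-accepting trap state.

Build one automaton per condition and run them in lockstep. One (4 states) tracks whether and how much of `aab` has been seen; the other (3 states) tracks the count of `b`s modulo 3. Each combined state is a pair, one component from each; accept when both components accept. After merging equivalent states the machine shrinks.
        a   b  
>  q0   q1  q2 
   q1   q3  q2 
   q2   q4  q5 
   q3   q3  q6 
   q4   q6  q5 
   q5   q7  q0 
   q6   q6  q8 
   q7   q8  q0 
   q8   q8  q9 
 * q9   q9  q6 
(> = start, * = accepting)

start=q0 accept=q9 q0-a->q1 q0-b->q2 q1-a->q3 q1-b->q2 q2-a->q4 q2-b->q5 q3-a->q3 q3-b->q6 q4-a->q6 q4-b->q5 q5-a->q7 q5-b->q0 q6-a->q6 q6-b->q8 q7-a->q8 q7-b->q0 q8-a->q8 q8-b->q9 q9-a->q9 q9-b->q6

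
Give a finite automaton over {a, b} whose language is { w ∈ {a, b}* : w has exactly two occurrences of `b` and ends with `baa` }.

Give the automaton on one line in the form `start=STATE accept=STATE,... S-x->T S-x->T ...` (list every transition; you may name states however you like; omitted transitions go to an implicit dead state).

Build one automaton per condition and run them in lockstep. The first has 4 states tracking the count of `b`s, saturating at 3; the second has 4 states tracking how much of the suffix `baa` has currently been matched. A product state is a pair (one from each), accepting exactly when both do. Equivalent product states are then merged.
A 6-state machine:
        a   b  
>  q0   q0  q1 
   q1   q1  q2 
   q2   q3  q4 
   q3   q5  q4 
   q4   q4  q4 
 * q5   q4  q4 
(> = start, * = accepting)

start=q0 accept=q5 q0-a->q0 q0-b->q1 q1-a->q1 q1-b->q2 q2-a->q3 q2-b->q4 q3-a->q5 q3-b->q4 q4-a->q4 q4-b->q4 q5-a->q4 q5-b->q4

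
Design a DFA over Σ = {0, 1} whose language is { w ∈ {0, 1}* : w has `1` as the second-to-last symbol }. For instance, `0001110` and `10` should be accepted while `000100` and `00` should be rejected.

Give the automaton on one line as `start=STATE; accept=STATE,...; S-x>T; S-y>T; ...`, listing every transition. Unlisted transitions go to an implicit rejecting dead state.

start=S0; accept=S5,S6; S0-0>S1; S0-1>S2; S1-0>S3; S1-1>S4; S2-0>S5; S2-1>S6; S3-0>S3; S3-1>S4; S4-0>S5; S4-1>S6; S5-0>S3; S5-1>S4; S6-0>S5; S6-1>S6

Because acceptance depends on a position counted from the end, the machine has to buffer the most recent 2 symbols. Make each state the string of the last up-to-2 symbols read; on input `x` shift the window left and append `x`. Accept when the buffered window has length 2 and begins with `1`.
        0   1  
>  S0   S1  S2 
   S1   S3  S4 
   S2   S5  S6 
   S3   S3  S4 
   S4   S5  S6 
 * S5   S3  S4 
 * S6   S5  S6 
(> = start, * = accepting)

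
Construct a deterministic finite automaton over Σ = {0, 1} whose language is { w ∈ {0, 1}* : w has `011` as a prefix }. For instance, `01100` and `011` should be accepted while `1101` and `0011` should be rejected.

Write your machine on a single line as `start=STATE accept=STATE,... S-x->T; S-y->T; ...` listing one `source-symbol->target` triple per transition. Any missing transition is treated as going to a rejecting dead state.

Walk along `011` while the input agrees: from s0 take `0` to s1, and so on. Any deviation drops to the rejecting sink s4. Once s3 is reached the prefix is confirmed and every continuation is accepted.
        0   1  
>  s0   s1  s4 
   s1   s4  s2 
   s2   s4  s3 
 * s3   s3  s3 
   s4   s4  s4 
(> = start, * = accepting)

start=s0; accept=s3; s0-0->s1; s0-1->s4; s1-0->s4; s1-1->s2; s2-0->s4; s2-1->s3; s3-0->s3; s3-1->s3; s4-0->s4; s4-1->s4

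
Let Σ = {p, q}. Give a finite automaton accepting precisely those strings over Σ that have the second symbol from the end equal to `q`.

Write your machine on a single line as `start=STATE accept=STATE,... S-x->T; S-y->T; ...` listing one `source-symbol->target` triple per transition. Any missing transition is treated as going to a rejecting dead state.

Because acceptance depends on a position counted from the end, the machine has to buffer the most recent 2 symbols. Make each state the string of the last up-to-2 symbols read; on input `x` shift the window left and append `x`. Accept when the buffered window has length 2 and begins with `q`.
       p  q 
>  A   B  C 
   B   D  E 
   C   F  G 
   D   D  E 
   E   F  G 
 * F   D  E 
 * G   F  G 
(> = start, * = accepting)

start=A; accept=F,G; A-p->B; A-q->C; B-p->D; B-q->E; C-p->F; C-q->G; D-p->D; D-q->E; E-p->F; E-q->G; F-p->D; F-q->E; G-p->F; G-q->G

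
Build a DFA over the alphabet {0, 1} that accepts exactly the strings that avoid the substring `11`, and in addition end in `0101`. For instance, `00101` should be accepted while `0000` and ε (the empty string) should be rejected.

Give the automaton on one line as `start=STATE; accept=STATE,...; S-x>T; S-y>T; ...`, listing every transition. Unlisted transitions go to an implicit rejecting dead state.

start=S0; accept=S7; S0-0>S1; S0-1>S2; S1-0>S1; S1-1>S3; S2-0>S1; S2-1>S4; S3-0>S5; S3-1>S4; S4-0>S6; S4-1>S4; S5-0>S1; S5-1>S7; S6-0>S6; S6-1>S8; S7-0>S5; S7-1>S4; S8-0>S9; S8-1>S4; S9-0>S6; S9-1>S10; S10-0>S9; S10-1>S4

Build one automaton per condition and run them in lockstep. The first has 3 states tracking partial matches of the forbidden pattern `11`; the second has 5 states tracking how much of the suffix `0101` has currently been matched. A product state is a pair (one from each), accepting exactly when both do.
          0    1  
>  S0     S1   S2 
   S1     S1   S3 
   S2     S1   S4 
   S3     S5   S4 
   S4     S6   S4 
   S5     S1   S7 
   S6     S6   S8 
 * S7     S5   S4 
   S8     S9   S4 
   S9     S6  S10 
   S10    S9   S4 
(> = start, * = accepting)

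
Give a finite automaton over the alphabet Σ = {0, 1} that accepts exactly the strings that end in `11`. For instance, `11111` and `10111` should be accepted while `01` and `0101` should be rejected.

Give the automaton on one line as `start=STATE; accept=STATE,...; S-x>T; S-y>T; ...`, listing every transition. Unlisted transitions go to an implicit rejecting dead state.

Remember how much of `11` the current input suffix matches. State A means no match yet; B means the last symbol is `1`; C means the last 2 symbols are `11`. Only C accepts. On a mismatch, fall back to the longest proper suffix that is still a prefix of `11`.
A 3-state machine:
       0  1 
>  A   A  B 
   B   A  C 
 * C   A  C 
(> = start, * = accepting)

start=A; accept=C; A-0>A; A-1>B; B-0>A; B-1>C; C-0>A; C-1>C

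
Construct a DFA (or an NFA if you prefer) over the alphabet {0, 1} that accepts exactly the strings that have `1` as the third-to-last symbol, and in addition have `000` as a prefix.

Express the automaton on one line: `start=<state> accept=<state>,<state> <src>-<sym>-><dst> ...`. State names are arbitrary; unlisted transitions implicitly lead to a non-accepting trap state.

start=s0 accept=s19,s20,s21,s22 s0-0->s1 s0-1->s2 s1-0->s3 s1-1->s4 s2-0->s5 s2-1->s6 s3-0->s7 s3-1->s8 s4-0->s9 s4-1->s10 s5-0->s11 s5-1->s12 s6-0->s13 s6-1->s14 s7-0->s7 s7-1->s15 s8-0->s9 s8-1->s10 s9-0->s11 s9-1->s12 s10-0->s13 s10-1->s14 s11-0->s16 s11-1->s8 s12-0->s9 s12-1->s10 s13-0->s11 s13-1->s12 s14-0->s13 s14-1->s14 s15-0->s17 s15-1->s18 s16-0->s16 s16-1->s8 s17-0->s19 s17-1->s20 s18-0->s21 s18-1->s22 s19-0->s7 s19-1->s15 s20-0->s17 s20-1->s18 s21-0->s19 s21-1->s20 s22-0->s21 s22-1->s22

Handle the two conditions separately and then intersect. The first has 15 states tracking the last 3 symbols read; the second has 5 states tracking whether the input so far still matches the prefix `000`. A product state is a pair (one from each), accepting exactly when both do.
23 states suffice.
          0    1  
>  s0     s1   s2 
   s1     s3   s4 
   s2     s5   s6 
   s3     s7   s8 
   s4     s9  s10 
   s5    s11  s12 
   s6    s13  s14 
   s7     s7  s15 
   s8     s9  s10 
   s9    s11  s12 
   s10   s13  s14 
   s11   s16   s8 
   s12    s9  s10 
   s13   s11  s12 
   s14   s13  s14 
   s15   s17  s18 
   s16   s16   s8 
   s17   s19  s20 
   s18   s21  s22 
 * s19    s7  s15 
 * s20   s17  s18 
 * s21   s19  s20 
 * s22   s21  s22 
(> = start, * = accepting)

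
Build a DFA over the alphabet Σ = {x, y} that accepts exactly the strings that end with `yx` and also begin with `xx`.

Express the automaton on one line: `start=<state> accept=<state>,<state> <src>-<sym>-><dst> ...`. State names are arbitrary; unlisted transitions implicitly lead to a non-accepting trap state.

start=S0 accept=S7 S0-x->S1 S0-y->S2 S1-x->S3 S1-y->S2 S2-x->S4 S2-y->S2 S3-x->S3 S3-y->S5 S4-x->S6 S4-y->S2 S5-x->S7 S5-y->S5 S6-x->S6 S6-y->S2 S7-x->S3 S7-y->S5

Build one automaton per condition and run them in lockstep. The first has 3 states tracking how much of the suffix `yx` has currently been matched; the second has 4 states tracking whether the input so far still matches the prefix `xx`. A product state is a pair (one from each), accepting exactly when both do.
8 states suffice.
        x   y  
>  S0   S1  S2 
   S1   S3  S2 
   S2   S4  S2 
   S3   S3  S5 
   S4   S6  S2 
   S5   S7  S5 
   S6   S6  S2 
 * S7   S3  S5 
(> = start, * = accepting)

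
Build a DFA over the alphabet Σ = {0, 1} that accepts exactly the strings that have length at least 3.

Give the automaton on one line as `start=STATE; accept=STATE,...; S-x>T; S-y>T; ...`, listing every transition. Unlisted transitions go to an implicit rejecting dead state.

We only need to distinguish lengths 0, 1, …, 3, and '>3'. Chain s0 → s1 → s2 → s3 → s4 on every symbol, with s4 looping. Accepting states: {s3, s4}.
With 5 states:
        0   1  
>  s0   s1  s1 
   s1   s2  s2 
   s2   s3  s3 
 * s3   s4  s4 
 * s4   s4  s4 
(> = start, * = accepting)

start=s0; accept=s3,s4; s0-0>s1; s0-1>s1; s1-0>s2; s1-1>s2; s2-0>s3; s2-1>s3; s3-0>s4; s3-1>s4; s4-0>s4; s4-1>s4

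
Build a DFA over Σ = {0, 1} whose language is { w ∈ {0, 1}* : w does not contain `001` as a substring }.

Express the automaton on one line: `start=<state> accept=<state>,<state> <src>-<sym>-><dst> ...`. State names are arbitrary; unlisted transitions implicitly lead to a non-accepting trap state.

This is the complement of 'contains `001`'. Use the same substring-matching states — S0 through S3 holding how much of `001` has just been matched — but flip the accepting set: everything except the trap S3 accepts.
        0   1  
>* S0   S1  S0 
 * S1   S2  S0 
 * S2   S2  S3 
   S3   S3  S3 
(> = start, * = accepting)

start=S0 accept=S0,S1,S2 S0-0->S1 S0-1->S0 S1-0->S2 S1-1->S0 S2-0->S2 S2-1->S3 S3-0->S3 S3-1->S3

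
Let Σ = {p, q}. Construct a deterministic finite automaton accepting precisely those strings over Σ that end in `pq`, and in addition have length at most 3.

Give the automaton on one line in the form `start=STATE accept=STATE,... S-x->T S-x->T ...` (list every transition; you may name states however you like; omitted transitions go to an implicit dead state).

Build one automaton per condition and run them in lockstep. The first has 3 states tracking how much of the suffix `pq` has currently been matched; the second has 5 states tracking the input length, saturating at 4. A product state is a pair (one from each), accepting exactly when both do. Equivalent product states are then merged.
        p   q  
>  s0   s1  s2 
   s1   s3  s4 
   s2   s3  s5 
   s3   s5  s4 
 * s4   s5  s5 
   s5   s5  s5 
(> = start, * = accepting)

start=s0 accept=s4 s0-p->s1 s0-q->s2 s1-p->s3 s1-q->s4 s2-p->s3 s2-q->s5 s3-p->s5 s3-q->s4 s4-p->s5 s4-q->s5 s5-p->s5 s5-q->s5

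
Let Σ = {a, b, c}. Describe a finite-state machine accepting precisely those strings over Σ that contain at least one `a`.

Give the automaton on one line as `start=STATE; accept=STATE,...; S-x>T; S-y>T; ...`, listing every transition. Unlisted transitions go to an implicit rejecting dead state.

Only the number of `a`s matters, and only up to 2. Make a chain S0 → S1 → S2 advanced by each `a` (with S2 absorbing); every other symbol self-loops. The accepting set is {S1, S2}.
A 3-state machine:
        a   b   c  
>  S0   S1  S0  S0 
 * S1   S2  S1  S1 
 * S2   S2  S2  S2 
(> = start, * = accepting)

start=S0; accept=S1,S2; S0-a>S1; S0-b>S0; S0-c>S0; S1-a>S2; S1-b>S1; S1-c>S1; S2-a>S2; S2-b>S2; S2-c>S2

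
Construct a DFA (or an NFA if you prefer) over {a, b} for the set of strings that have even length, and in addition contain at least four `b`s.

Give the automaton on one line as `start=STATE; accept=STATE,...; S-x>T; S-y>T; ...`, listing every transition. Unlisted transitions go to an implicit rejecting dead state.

start=q0; accept=q8; q0-a>q1; q0-b>q2; q1-a>q0; q1-b>q3; q2-a>q3; q2-b>q4; q3-a>q2; q3-b>q5; q4-a>q5; q4-b>q6; q5-a>q4; q5-b>q7; q6-a>q7; q6-b>q8; q7-a>q6; q7-b>q9; q8-a>q9; q8-b>q9; q9-a>q8; q9-b>q8

Run two small machines in parallel and take their product. The first has 2 states tracking the input length modulo 2; the second has 6 states tracking the count of `b`s, saturating at 5. A product state is a pair (one from each), accepting exactly when both do. Equivalent product states are then merged.
With 10 states:
        a   b  
>  q0   q1  q2 
   q1   q0  q3 
   q2   q3  q4 
   q3   q2  q5 
   q4   q5  q6 
   q5   q4  q7 
   q6   q7  q8 
   q7   q6  q9 
 * q8   q9  q9 
   q9   q8  q8 
(> = start, * = accepting)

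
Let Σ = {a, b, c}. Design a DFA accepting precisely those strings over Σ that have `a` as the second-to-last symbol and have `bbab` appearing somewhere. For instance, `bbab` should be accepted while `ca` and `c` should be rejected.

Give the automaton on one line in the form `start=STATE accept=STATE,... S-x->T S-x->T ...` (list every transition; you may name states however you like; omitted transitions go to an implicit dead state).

Handle the two conditions separately and then intersect. The first has 13 states tracking the last 2 symbols read; the second has 5 states tracking whether and how much of `bbab` has been seen. A product state is a pair (one from each), accepting exactly when both do. After merging equivalent states the machine shrinks.
An 8-state machine:
        a   b   c  
>  s0   s0  s1  s0 
   s1   s0  s2  s0 
   s2   s3  s2  s0 
   s3   s0  s4  s0 
 * s4   s5  s6  s6 
   s5   s7  s4  s4 
   s6   s5  s6  s6 
 * s7   s7  s4  s4 
(> = start, * = accepting)

start=s0 accept=s4,s7 s0-a->s0 s0-b->s1 s0-c->s0 s1-a->s0 s1-b->s2 s1-c->s0 s2-a->s3 s2-b->s2 s2-c->s0 s3-a->s0 s3-b->s4 s3-c->s0 s4-a->s5 s4-b->s6 s4-c->s6 s5-a->s7 s5-b->s4 s5-c->s4 s6-a->s5 s6-b->s6 s6-c->s6 s7-a->s7 s7-b->s4 s7-c->s4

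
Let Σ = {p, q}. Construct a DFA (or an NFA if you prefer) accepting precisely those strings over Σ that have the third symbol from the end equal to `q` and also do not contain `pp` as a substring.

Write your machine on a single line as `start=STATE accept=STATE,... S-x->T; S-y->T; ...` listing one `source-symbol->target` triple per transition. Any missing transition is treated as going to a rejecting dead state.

Build one automaton per condition and run them in lockstep. One (15 states) tracks the last 3 symbols read; the other (3 states) tracks partial matches of the forbidden pattern `pp`. Each combined state is a pair, one component from each; accept when both components accept. Minimizing collapses redundant product states.
A 9-state machine:
        p   q  
>  s0   s1  s2 
   s1   s3  s2 
   s2   s4  s5 
   s3   s3  s3 
   s4   s3  s6 
   s5   s7  s8 
 * s6   s4  s5 
 * s7   s3  s6 
 * s8   s7  s8 
(> = start, * = accepting)

start=s0; accept=s6,s7,s8; s0-p->s1; s0-q->s2; s1-p->s3; s1-q->s2; s2-p->s4; s2-q->s5; s3-p->s3; s3-q->s3; s4-p->s3; s4-q->s6; s5-p->s7; s5-q->s8; s6-p->s4; s6-q->s5; s7-p->s3; s7-q->s6; s8-p->s7; s8-q->s8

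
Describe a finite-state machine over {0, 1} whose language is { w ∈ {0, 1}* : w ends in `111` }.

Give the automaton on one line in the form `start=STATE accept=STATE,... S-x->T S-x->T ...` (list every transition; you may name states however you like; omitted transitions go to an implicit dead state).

Let each state record the length of the longest suffix of the input read so far that is also a prefix of `111`. s1 means the last symbol is `1`; s2 means the last 2 symbols are `11`; s3 means the last 3 symbols are `111`. Accept only at s3, where the string currently ends in `111`.
With 4 states:
        0   1  
>  s0   s0  s1 
   s1   s0  s2 
   s2   s0  s3 
 * s3   s0  s3 
(> = start, * = accepting)

start=s0 accept=s3 s0-0->s0 s0-1->s1 s1-0->s0 s1-1->s2 s2-0->s0 s2-1->s3 s3-0->s0 s3-1->s3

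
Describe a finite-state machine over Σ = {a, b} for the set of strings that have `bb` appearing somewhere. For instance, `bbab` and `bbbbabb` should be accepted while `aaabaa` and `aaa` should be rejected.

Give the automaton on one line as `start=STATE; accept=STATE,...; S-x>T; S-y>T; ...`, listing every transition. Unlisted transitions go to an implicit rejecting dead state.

start=q0; accept=q2; q0-a>q0; q0-b>q1; q1-a>q0; q1-b>q2; q2-a>q2; q2-b>q2

Track how much of `bb` has been matched so far: state q0 is no progress, q2 is the absorbing accept state reached once `bb` has occurred. Intermediate states record partial matches; on a mismatch, fall back to the longest reusable overlap.
A 3-state machine:
        a   b  
>  q0   q0  q1 
   q1   q0  q2 
 * q2   q2  q2 
(> = start, * = accepting)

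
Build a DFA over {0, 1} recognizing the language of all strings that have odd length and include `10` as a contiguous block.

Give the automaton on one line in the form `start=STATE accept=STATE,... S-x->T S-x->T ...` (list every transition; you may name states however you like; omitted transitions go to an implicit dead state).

start=s0 accept=s5 s0-0->s1 s0-1->s2 s1-0->s0 s1-1->s3 s2-0->s4 s2-1->s3 s3-0->s5 s3-1->s2 s4-0->s5 s4-1->s5 s5-0->s4 s5-1->s4

Run two small machines in parallel and take their product. One (2 states) tracks the input length modulo 2; the other (3 states) tracks whether and how much of `10` has been seen. Each combined state is a pair, one component from each; accept when both components accept.
        0   1  
>  s0   s1  s2 
   s1   s0  s3 
   s2   s4  s3 
   s3   s5  s2 
   s4   s5  s5 
 * s5   s4  s4 
(> = start, * = accepting)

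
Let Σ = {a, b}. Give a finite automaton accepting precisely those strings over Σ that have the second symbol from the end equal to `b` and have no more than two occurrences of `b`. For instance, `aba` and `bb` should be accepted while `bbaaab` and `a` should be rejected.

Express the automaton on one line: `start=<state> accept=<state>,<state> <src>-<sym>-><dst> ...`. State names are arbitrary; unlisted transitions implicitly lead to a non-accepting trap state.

start=s0 accept=s2,s3,s6 s0-a->s0 s0-b->s1 s1-a->s2 s1-b->s3 s2-a->s4 s2-b->s5 s3-a->s6 s3-b->s7 s4-a->s4 s4-b->s5 s5-a->s6 s5-b->s7 s6-a->s7 s6-b->s7 s7-a->s7 s7-b->s7

Run two small machines in parallel and take their product. One (7 states) tracks the last 2 symbols read; the other (4 states) tracks the count of `b`s, saturating at 3. Each combined state is a pair, one component from each; accept when both components accept. Equivalent product states are then merged.
        a   b  
>  s0   s0  s1 
   s1   s2  s3 
 * s2   s4  s5 
 * s3   s6  s7 
   s4   s4  s5 
   s5   s6  s7 
 * s6   s7  s7 
   s7   s7  s7 
(> = start, * = accepting)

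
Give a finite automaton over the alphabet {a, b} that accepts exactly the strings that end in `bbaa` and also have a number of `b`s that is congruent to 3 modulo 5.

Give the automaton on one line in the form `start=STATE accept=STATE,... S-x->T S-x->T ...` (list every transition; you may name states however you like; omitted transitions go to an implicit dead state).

start=S0 accept=S8 S0-a->S0 S0-b->S1 S1-a->S1 S1-b->S2 S2-a->S3 S2-b->S4 S3-a->S3 S3-b->S5 S4-a->S6 S4-b->S7 S5-a->S5 S5-b->S7 S6-a->S8 S6-b->S7 S7-a->S7 S7-b->S0 S8-a->S5 S8-b->S7

Run two small machines in parallel and take their product. One (5 states) tracks how much of the suffix `bbaa` has currently been matched; the other (5 states) tracks the count of `b`s modulo 5. Each combined state is a pair, one component from each; accept when both components accept. After merging equivalent states the machine shrinks.
9 states suffice.
        a   b  
>  S0   S0  S1 
   S1   S1  S2 
   S2   S3  S4 
   S3   S3  S5 
   S4   S6  S7 
   S5   S5  S7 
   S6   S8  S7 
   S7   S7  S0 
 * S8   S5  S7 
(> = start, * = accepting)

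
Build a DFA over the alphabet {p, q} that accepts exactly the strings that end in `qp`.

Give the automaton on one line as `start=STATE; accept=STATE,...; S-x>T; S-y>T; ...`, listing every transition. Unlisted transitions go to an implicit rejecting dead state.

Remember how much of `qp` the current input suffix matches. State A means no match yet; B means the last symbol is `q`; C means the last 2 symbols are `qp`. Only C accepts. On a mismatch, fall back to the longest proper suffix that is still a prefix of `qp`.
       p  q 
>  A   A  B 
   B   C  B 
 * C   A  B 
(> = start, * = accepting)

start=A; accept=C; A-p>A; A-q>B; B-p>C; B-q>B; C-p>A; C-q>B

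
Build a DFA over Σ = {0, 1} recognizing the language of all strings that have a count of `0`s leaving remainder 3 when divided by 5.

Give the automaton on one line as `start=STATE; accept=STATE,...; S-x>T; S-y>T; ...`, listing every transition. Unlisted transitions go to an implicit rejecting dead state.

The only thing that matters is how many `0`s have appeared, reduced mod 5. Use one state per residue: S0 for 0, …, S4 for 4. Reading `0` moves to the next residue; anything else stays put. S3 is accepting.
5 states suffice.
        0   1  
>  S0   S1  S0 
   S1   S2  S1 
   S2   S3  S2 
 * S3   S4  S3 
   S4   S0  S4 
(> = start, * = accepting)

start=S0; accept=S3; S0-0>S1; S0-1>S0; S1-0>S2; S1-1>S1; S2-0>S3; S2-1>S2; S3-0>S4; S3-1>S3; S4-0>S0; S4-1>S4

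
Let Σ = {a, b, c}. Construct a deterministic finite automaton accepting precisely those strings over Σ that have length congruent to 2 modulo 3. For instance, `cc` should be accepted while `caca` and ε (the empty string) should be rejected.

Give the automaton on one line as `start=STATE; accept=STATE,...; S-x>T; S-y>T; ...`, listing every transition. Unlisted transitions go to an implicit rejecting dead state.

Count input length modulo 3: every symbol advances one step around the cycle s0 → s1 → s2 → s0. Accept at s2.
A 3-state machine:
        a   b   c  
>  s0   s1  s1  s1 
   s1   s2  s2  s2 
 * s2   s0  s0  s0 
(> = start, * = accepting)

start=s0; accept=s2; s0-a>s1; s0-b>s1; s0-c>s1; s1-a>s2; s1-b>s2; s1-c>s2; s2-a>s0; s2-b>s0; s2-c>s0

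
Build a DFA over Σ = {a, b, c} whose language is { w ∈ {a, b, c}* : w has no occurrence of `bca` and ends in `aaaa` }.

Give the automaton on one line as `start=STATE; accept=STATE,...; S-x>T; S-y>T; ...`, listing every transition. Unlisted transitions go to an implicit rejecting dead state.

start=q0; accept=q7; q0-a>q1; q0-b>q2; q0-c>q0; q1-a>q3; q1-b>q2; q1-c>q0; q2-a>q1; q2-b>q2; q2-c>q4; q3-a>q5; q3-b>q2; q3-c>q0; q4-a>q6; q4-b>q2; q4-c>q0; q5-a>q7; q5-b>q2; q5-c>q0; q6-a>q8; q6-b>q9; q6-c>q9; q7-a>q7; q7-b>q2; q7-c>q0; q8-a>q10; q8-b>q9; q8-c>q9; q9-a>q6; q9-b>q9; q9-c>q9; q10-a>q11; q10-b>q9; q10-c>q9; q11-a>q11; q11-b>q9; q11-c>q9

Run two small machines in parallel and take their product. The first has 4 states tracking partial matches of the forbidden pattern `bca`; the second has 5 states tracking how much of the suffix `aaaa` has currently been matched. A product state is a pair (one from each), accepting exactly when both do.
A 12-state machine:
          a    b    c  
>  q0     q1   q2   q0 
   q1     q3   q2   q0 
   q2     q1   q2   q4 
   q3     q5   q2   q0 
   q4     q6   q2   q0 
   q5     q7   q2   q0 
   q6     q8   q9   q9 
 * q7     q7   q2   q0 
   q8    q10   q9   q9 
   q9     q6   q9   q9 
   q10   q11   q9   q9 
   q11   q11   q9   q9 
(> = start, * = accepting)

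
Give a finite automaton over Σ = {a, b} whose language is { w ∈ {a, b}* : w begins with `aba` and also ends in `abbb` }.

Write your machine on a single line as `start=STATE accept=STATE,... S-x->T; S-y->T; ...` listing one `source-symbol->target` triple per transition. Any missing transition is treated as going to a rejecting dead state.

start=q0; accept=q7; q0-a->q1; q0-b->q2; q1-a->q2; q1-b->q3; q2-a->q2; q2-b->q2; q3-a->q4; q3-b->q2; q4-a->q4; q4-b->q5; q5-a->q4; q5-b->q6; q6-a->q4; q6-b->q7; q7-a->q4; q7-b->q8; q8-a->q4; q8-b->q8

Build one automaton per condition and run them in lockstep. One (5 states) tracks whether the input so far still matches the prefix `aba`; the other (5 states) tracks how much of the suffix `abbb` has currently been matched. Each combined state is a pair, one component from each; accept when both components accept. After merging equivalent states the machine shrinks.
With 9 states:
        a   b  
>  q0   q1  q2 
   q1   q2  q3 
   q2   q2  q2 
   q3   q4  q2 
   q4   q4  q5 
   q5   q4  q6 
   q6   q4  q7 
 * q7   q4  q8 
   q8   q4  q8 
(> = start, * = accepting)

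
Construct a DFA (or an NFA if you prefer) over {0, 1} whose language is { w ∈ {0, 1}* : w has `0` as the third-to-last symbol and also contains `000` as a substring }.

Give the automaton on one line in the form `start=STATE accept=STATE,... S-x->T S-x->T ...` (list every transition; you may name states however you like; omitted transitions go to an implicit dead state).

Build one automaton per condition and run them in lockstep. The first has 15 states tracking the last 3 symbols read; the second has 4 states tracking whether and how much of `000` has been seen. A product state is a pair (one from each), accepting exactly when both do.
          0    1  
>  q0     q1   q2 
   q1     q3   q4 
   q2     q5   q6 
   q3     q7   q8 
   q4     q9  q10 
   q5    q11  q12 
   q6    q13  q14 
 * q7     q7  q15 
   q8     q9  q10 
   q9    q11  q12 
   q10   q13  q14 
   q11    q7   q8 
   q12    q9  q10 
   q13   q11  q12 
   q14   q13  q14 
 * q15   q16  q17 
 * q16   q18  q19 
 * q17   q20  q21 
   q18    q7  q15 
   q19   q16  q17 
   q20   q18  q19 
   q21   q20  q21 
(> = start, * = accepting)

start=q0 accept=q7,q15,q16,q17 q0-0->q1 q0-1->q2 q1-0->q3 q1-1->q4 q2-0->q5 q2-1->q6 q3-0->q7 q3-1->q8 q4-0->q9 q4-1->q10 q5-0->q11 q5-1->q12 q6-0->q13 q6-1->q14 q7-0->q7 q7-1->q15 q8-0->q9 q8-1->q10 q9-0->q11 q9-1->q12 q10-0->q13 q10-1->q14 q11-0->q7 q11-1->q8 q12-0->q9 q12-1->q10 q13-0->q11 q13-1->q12 q14-0->q13 q14-1->q14 q15-0->q16 q15-1->q17 q16-0->q18 q16-1->q19 q17-0->q20 q17-1->q21 q18-0->q7 q18-1->q15 q19-0->q16 q19-1->q17 q20-0->q18 q20-1->q19 q21-0->q20 q21-1->q21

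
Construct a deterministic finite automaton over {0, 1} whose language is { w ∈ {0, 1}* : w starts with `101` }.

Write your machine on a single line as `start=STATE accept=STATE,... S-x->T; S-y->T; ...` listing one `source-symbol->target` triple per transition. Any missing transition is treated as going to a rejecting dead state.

Walk along `101` while the input agrees: from A take `1` to B, and so on. Any deviation drops to the rejecting sink E. Once D is reached the prefix is confirmed and every continuation is accepted.
A 5-state machine:
       0  1 
>  A   E  B 
   B   C  E 
   C   E  D 
 * D   D  D 
   E   E  E 
(> = start, * = accepting)

start=A; accept=D; A-0->E; A-1->B; B-0->C; B-1->E; C-0->E; C-1->D; D-0->D; D-1->D; E-0->E; E-1->E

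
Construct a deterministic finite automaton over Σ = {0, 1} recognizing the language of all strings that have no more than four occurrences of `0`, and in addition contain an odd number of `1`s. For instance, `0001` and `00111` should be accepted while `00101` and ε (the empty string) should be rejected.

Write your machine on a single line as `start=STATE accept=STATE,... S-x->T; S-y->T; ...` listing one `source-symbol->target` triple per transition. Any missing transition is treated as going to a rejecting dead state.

Run two small machines in parallel and take their product. The first has 6 states tracking the count of `0`s, saturating at 5; the second has 2 states tracking the count of `1`s modulo 2. A product state is a pair (one from each), accepting exactly when both do. Minimizing collapses redundant product states.
       0  1 
>  A   B  C 
   B   D  E 
 * C   E  A 
   D   F  G 
 * E   G  B 
   F   H  I 
 * G   I  D 
   H   J  K 
 * I   K  F 
   J   J  J 
 * K   J  H 
(> = start, * = accepting)

start=A; accept=C,E,G,I,K; A-0->B; A-1->C; B-0->D; B-1->E; C-0->E; C-1->A; D-0->F; D-1->G; E-0->G; E-1->B; F-0->H; F-1->I; G-0->I; G-1->D; H-0->J; H-1->K; I-0->K; I-1->F; J-0->J; J-1->J; K-0->J; K-1->H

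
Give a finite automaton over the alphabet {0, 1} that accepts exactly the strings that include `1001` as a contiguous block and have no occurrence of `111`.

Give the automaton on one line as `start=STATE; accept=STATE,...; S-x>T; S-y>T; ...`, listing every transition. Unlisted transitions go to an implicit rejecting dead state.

start=q0; accept=q6,q8,q9; q0-0>q0; q0-1>q1; q1-0>q2; q1-1>q3; q2-0>q4; q2-1>q1; q3-0>q2; q3-1>q5; q4-0>q0; q4-1>q6; q5-0>q7; q5-1>q5; q6-0>q8; q6-1>q9; q7-0>q10; q7-1>q5; q8-0>q8; q8-1>q6; q9-0>q8; q9-1>q11; q10-0>q12; q10-1>q11; q11-0>q11; q11-1>q11; q12-0>q12; q12-1>q5

Run two small machines in parallel and take their product. One (5 states) tracks whether and how much of `1001` has been seen; the other (4 states) tracks partial matches of the forbidden pattern `111`. Each combined state is a pair, one component from each; accept when both components accept.
          0    1  
>  q0     q0   q1 
   q1     q2   q3 
   q2     q4   q1 
   q3     q2   q5 
   q4     q0   q6 
   q5     q7   q5 
 * q6     q8   q9 
   q7    q10   q5 
 * q8     q8   q6 
 * q9     q8  q11 
   q10   q12  q11 
   q11   q11  q11 
   q12   q12   q5 
(> = start, * = accepting)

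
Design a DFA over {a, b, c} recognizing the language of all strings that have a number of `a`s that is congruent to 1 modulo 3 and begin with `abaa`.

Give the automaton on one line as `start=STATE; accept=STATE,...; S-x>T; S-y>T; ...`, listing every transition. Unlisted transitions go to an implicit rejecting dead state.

Build one automaton per condition and run them in lockstep. One (3 states) tracks the count of `a`s modulo 3; the other (6 states) tracks whether the input so far still matches the prefix `abaa`. Each combined state is a pair, one component from each; accept when both components accept.
10 states suffice.
        a   b   c  
>  q0   q1  q2  q2 
   q1   q3  q4  q5 
   q2   q5  q2  q2 
   q3   q2  q3  q3 
   q4   q6  q5  q5 
   q5   q3  q5  q5 
   q6   q7  q3  q3 
   q7   q8  q7  q7 
 * q8   q9  q8  q8 
   q9   q7  q9  q9 
(> = start, * = accepting)

start=q0; accept=q8; q0-a>q1; q0-b>q2; q0-c>q2; q1-a>q3; q1-b>q4; q1-c>q5; q2-a>q5; q2-b>q2; q2-c>q2; q3-a>q2; q3-b>q3; q3-c>q3; q4-a>q6; q4-b>q5; q4-c>q5; q5-a>q3; q5-b>q5; q5-c>q5; q6-a>q7; q6-b>q3; q6-c>q3; q7-a>q8; q7-b>q7; q7-c>q7; q8-a>q9; q8-b>q8; q8-c>q8; q9-a>q7; q9-b>q9; q9-c>q9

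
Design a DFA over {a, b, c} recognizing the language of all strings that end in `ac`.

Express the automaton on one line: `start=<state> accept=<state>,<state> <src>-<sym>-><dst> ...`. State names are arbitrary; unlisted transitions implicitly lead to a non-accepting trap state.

Remember how much of `ac` the current input suffix matches. State q0 means no match yet; q1 means the last symbol is `a`; q2 means the last 2 symbols are `ac`. Only q2 accepts. On a mismatch, fall back to the longest proper suffix that is still a prefix of `ac`.
        a   b   c  
>  q0   q1  q0  q0 
   q1   q1  q0  q2 
 * q2   q1  q0  q0 
(> = start, * = accepting)

start=q0 accept=q2 q0-a->q1 q0-b->q0 q0-c->q0 q1-a->q1 q1-b->q0 q1-c->q2 q2-a->q1 q2-b->q0 q2-c->q0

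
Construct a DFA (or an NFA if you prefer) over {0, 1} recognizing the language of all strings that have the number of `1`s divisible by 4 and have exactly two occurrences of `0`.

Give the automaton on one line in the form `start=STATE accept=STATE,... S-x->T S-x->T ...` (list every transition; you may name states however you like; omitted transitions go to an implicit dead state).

start=s0 accept=s3 s0-0->s1 s0-1->s2 s1-0->s3 s1-1->s4 s2-0->s4 s2-1->s5 s3-0->s6 s3-1->s7 s4-0->s7 s4-1->s8 s5-0->s8 s5-1->s9 s6-0->s6 s6-1->s6 s7-0->s6 s7-1->s10 s8-0->s10 s8-1->s11 s9-0->s11 s9-1->s0 s10-0->s6 s10-1->s12 s11-0->s12 s11-1->s1 s12-0->s6 s12-1->s3

Run two small machines in parallel and take their product. One (4 states) tracks the count of `1`s modulo 4; the other (4 states) tracks the count of `0`s, saturating at 3. Each combined state is a pair, one component from each; accept when both components accept. Equivalent product states are then merged.
A 13-state machine:
          0    1  
>  s0     s1   s2 
   s1     s3   s4 
   s2     s4   s5 
 * s3     s6   s7 
   s4     s7   s8 
   s5     s8   s9 
   s6     s6   s6 
   s7     s6  s10 
   s8    s10  s11 
   s9    s11   s0 
   s10    s6  s12 
   s11   s12   s1 
   s12    s6   s3 
(> = start, * = accepting)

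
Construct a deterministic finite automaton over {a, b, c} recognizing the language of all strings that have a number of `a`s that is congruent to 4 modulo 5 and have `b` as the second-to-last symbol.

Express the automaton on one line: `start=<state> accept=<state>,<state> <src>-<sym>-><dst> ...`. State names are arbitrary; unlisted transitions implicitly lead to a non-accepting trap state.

Handle the two conditions separately and then intersect. One (5 states) tracks the count of `a`s modulo 5; the other (13 states) tracks the last 2 symbols read. Each combined state is a pair, one component from each; accept when both components accept. Minimizing collapses redundant product states.
A 9-state machine:
        a   b   c  
>  s0   s1  s0  s0 
   s1   s2  s1  s1 
   s2   s3  s2  s2 
   s3   s4  s5  s3 
   s4   s0  s6  s4 
   s5   s7  s5  s3 
   s6   s0  s8  s7 
 * s7   s0  s6  s4 
 * s8   s0  s8  s7 
(> = start, * = accepting)

start=s0 accept=s7,s8 s0-a->s1 s0-b->s0 s0-c->s0 s1-a->s2 s1-b->s1 s1-c->s1 s2-a->s3 s2-b->s2 s2-c->s2 s3-a->s4 s3-b->s5 s3-c->s3 s4-a->s0 s4-b->s6 s4-c->s4 s5-a->s7 s5-b->s5 s5-c->s3 s6-a->s0 s6-b->s8 s6-c->s7 s7-a->s0 s7-b->s6 s7-c->s4 s8-a->s0 s8-b->s8 s8-c->s7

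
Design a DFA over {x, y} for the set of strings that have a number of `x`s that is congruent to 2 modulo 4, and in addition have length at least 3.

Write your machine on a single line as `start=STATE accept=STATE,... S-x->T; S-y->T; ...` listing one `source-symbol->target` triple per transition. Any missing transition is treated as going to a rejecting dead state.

start=S0; accept=S6; S0-x->S1; S0-y->S2; S1-x->S3; S1-y->S4; S2-x->S4; S2-y->S2; S3-x->S5; S3-y->S6; S4-x->S6; S4-y->S4; S5-x->S2; S5-y->S5; S6-x->S5; S6-y->S6

Handle the two conditions separately and then intersect. One (4 states) tracks the count of `x`s modulo 4; the other (5 states) tracks the input length, saturating at 4. Each combined state is a pair, one component from each; accept when both components accept. After merging equivalent states the machine shrinks.
A 7-state machine:
        x   y  
>  S0   S1  S2 
   S1   S3  S4 
   S2   S4  S2 
   S3   S5  S6 
   S4   S6  S4 
   S5   S2  S5 
 * S6   S5  S6 
(> = start, * = accepting)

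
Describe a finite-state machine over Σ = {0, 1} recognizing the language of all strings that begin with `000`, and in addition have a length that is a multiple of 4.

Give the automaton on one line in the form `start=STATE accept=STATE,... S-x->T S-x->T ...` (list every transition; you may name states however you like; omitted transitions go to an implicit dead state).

start=s0 accept=s5 s0-0->s1 s0-1->s2 s1-0->s3 s1-1->s2 s2-0->s2 s2-1->s2 s3-0->s4 s3-1->s2 s4-0->s5 s4-1->s5 s5-0->s6 s5-1->s6 s6-0->s7 s6-1->s7 s7-0->s4 s7-1->s4

Run two small machines in parallel and take their product. One (5 states) tracks whether the input so far still matches the prefix `000`; the other (4 states) tracks the input length modulo 4. Each combined state is a pair, one component from each; accept when both components accept. After merging equivalent states the machine shrinks.
        0   1  
>  s0   s1  s2 
   s1   s3  s2 
   s2   s2  s2 
   s3   s4  s2 
   s4   s5  s5 
 * s5   s6  s6 
   s6   s7  s7 
   s7   s4  s4 
(> = start, * = accepting)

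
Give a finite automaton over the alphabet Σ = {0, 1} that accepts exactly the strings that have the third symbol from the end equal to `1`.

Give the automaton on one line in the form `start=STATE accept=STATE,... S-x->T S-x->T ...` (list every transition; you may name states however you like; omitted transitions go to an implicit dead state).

A DFA must remember the last 3 symbols (since which symbol is third-to-last isn't known until the input ends). Use one state per possible window of the last ≤3 symbols; accept from those whose window starts with `1`.
       0  1 
>  A   B  C 
   B   D  E 
   C   F  G 
   D   H  I 
   E   J  K 
   F   L  M 
   G   N  O 
   H   H  I 
   I   J  K 
   J   L  M 
   K   N  O 
 * L   H  I 
 * M   J  K 
 * N   L  M 
 * O   N  O 
(> = start, * = accepting)

start=A accept=L,M,N,O A-0->B A-1->C B-0->D B-1->E C-0->F C-1->G D-0->H D-1->I E-0->J E-1->K F-0->L F-1->M G-0->N G-1->O H-0->H H-1->I I-0->J I-1->K J-0->L J-1->M K-0->N K-1->O L-0->H L-1->I M-0->J M-1->K N-0->L N-1->M O-0->N O-1->O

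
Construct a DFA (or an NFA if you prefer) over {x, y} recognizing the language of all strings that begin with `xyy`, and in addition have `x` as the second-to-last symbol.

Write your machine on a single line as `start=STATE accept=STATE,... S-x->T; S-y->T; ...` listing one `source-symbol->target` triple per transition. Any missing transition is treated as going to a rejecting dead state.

Build one automaton per condition and run them in lockstep. The first has 5 states tracking whether the input so far still matches the prefix `xyy`; the second has 7 states tracking the last 2 symbols read. A product state is a pair (one from each), accepting exactly when both do.
A 12-state machine:
          x    y  
>  S0     S1   S2 
   S1     S3   S4 
   S2     S5   S6 
   S3     S3   S7 
   S4     S5   S8 
   S5     S3   S7 
   S6     S5   S6 
   S7     S5   S6 
   S8     S9   S8 
   S9    S10  S11 
 * S10   S10  S11 
 * S11    S9   S8 
(> = start, * = accepting)

start=S0; accept=S10,S11; S0-x->S1; S0-y->S2; S1-x->S3; S1-y->S4; S2-x->S5; S2-y->S6; S3-x->S3; S3-y->S7; S4-x->S5; S4-y->S8; S5-x->S3; S5-y->S7; S6-x->S5; S6-y->S6; S7-x->S5; S7-y->S6; S8-x->S9; S8-y->S8; S9-x->S10; S9-y->S11; S10-x->S10; S10-y->S11; S11-x->S9; S11-y->S8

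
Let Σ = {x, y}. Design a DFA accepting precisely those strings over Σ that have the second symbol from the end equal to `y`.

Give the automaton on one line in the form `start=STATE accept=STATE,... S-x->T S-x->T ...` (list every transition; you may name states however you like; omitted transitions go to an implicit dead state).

A DFA must remember the last 2 symbols (since which symbol is second-to-last isn't known until the input ends). Use one state per possible window of the last ≤2 symbols; accept from those whose window starts with `y`.
        x   y  
>  q0   q1  q2 
   q1   q3  q4 
   q2   q5  q6 
   q3   q3  q4 
   q4   q5  q6 
 * q5   q3  q4 
 * q6   q5  q6 
(> = start, * = accepting)

start=q0 accept=q5,q6 q0-x->q1 q0-y->q2 q1-x->q3 q1-y->q4 q2-x->q5 q2-y->q6 q3-x->q3 q3-y->q4 q4-x->q5 q4-y->q6 q5-x->q3 q5-y->q4 q6-x->q5 q6-y->q6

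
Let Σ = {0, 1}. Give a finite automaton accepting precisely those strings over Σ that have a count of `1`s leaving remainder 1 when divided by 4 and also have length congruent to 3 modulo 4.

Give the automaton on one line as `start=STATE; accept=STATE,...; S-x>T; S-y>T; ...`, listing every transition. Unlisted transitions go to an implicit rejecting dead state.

start=q0; accept=q7; q0-0>q1; q0-1>q2; q1-0>q3; q1-1>q4; q2-0>q4; q2-1>q5; q3-0>q6; q3-1>q7; q4-0>q7; q4-1>q8; q5-0>q8; q5-1>q9; q6-0>q0; q6-1>q10; q7-0>q10; q7-1>q11; q8-0>q11; q8-1>q12; q9-0>q12; q9-1>q0; q10-0>q2; q10-1>q13; q11-0>q13; q11-1>q14; q12-0>q14; q12-1>q1; q13-0>q5; q13-1>q15; q14-0>q15; q14-1>q3; q15-0>q9; q15-1>q6

Handle the two conditions separately and then intersect. The first has 4 states tracking the count of `1`s modulo 4; the second has 4 states tracking the input length modulo 4. A product state is a pair (one from each), accepting exactly when both do.
16 states suffice.
          0    1  
>  q0     q1   q2 
   q1     q3   q4 
   q2     q4   q5 
   q3     q6   q7 
   q4     q7   q8 
   q5     q8   q9 
   q6     q0  q10 
 * q7    q10  q11 
   q8    q11  q12 
   q9    q12   q0 
   q10    q2  q13 
   q11   q13  q14 
   q12   q14   q1 
   q13    q5  q15 
   q14   q15   q3 
   q15    q9   q6 
(> = start, * = accepting)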